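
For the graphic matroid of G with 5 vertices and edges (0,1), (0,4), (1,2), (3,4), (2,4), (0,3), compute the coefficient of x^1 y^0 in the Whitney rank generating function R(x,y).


R(x,y) = sum over A in 2^E of x^(r(E)-r(A)) * y^(|A|-r(A)).
G has 5 vertices, 6 edges. r(E) = 4.
Enumerate all 2^6 = 64 subsets.
Count subsets with r(E)-r(A)=1 and |A|-r(A)=0: 19.

19


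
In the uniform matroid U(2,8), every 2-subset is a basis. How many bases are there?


Bases of U(2,8) are all 2-element subsets of the 8-element ground set.
Number of bases = C(8,2).
C(8,2) = (8 * 7) / (1 * 2) = 28.

28


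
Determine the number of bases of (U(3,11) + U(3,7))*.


(M1+M2)* = M1* + M2*.
M1* = U(8,11), bases: C(11,8) = 165.
M2* = U(4,7), bases: C(7,4) = 35.
|B(M*)| = 165 * 35 = 5775.

5775


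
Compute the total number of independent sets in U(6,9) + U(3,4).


For a direct sum, |I(M1+M2)| = |I(M1)| * |I(M2)|.
|I(U(6,9))| = sum C(9,k) for k=0..6 = 466.
|I(U(3,4))| = sum C(4,k) for k=0..3 = 15.
Total = 466 * 15 = 6990.

6990


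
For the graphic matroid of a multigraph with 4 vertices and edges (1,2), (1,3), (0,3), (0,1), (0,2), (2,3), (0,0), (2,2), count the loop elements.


In a graphic matroid, a loop is a self-loop edge (u,u) with rank 0.
Examining all 8 edges for self-loops...
Self-loops found: (0,0), (2,2)
Number of loops = 2.

2


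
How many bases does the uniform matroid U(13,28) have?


Bases of U(13,28) are all 13-element subsets of the 28-element ground set.
Number of bases = C(28,13).
C(28,13) = 28! / (13! * 15!) = 37442160.

37442160


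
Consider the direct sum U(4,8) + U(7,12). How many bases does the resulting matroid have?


Bases of a direct sum M1 + M2: |B| = |B(M1)| * |B(M2)|.
|B(U(4,8))| = C(8,4) = 70.
|B(U(7,12))| = C(12,7) = 792.
Total bases = 70 * 792 = 55440.

55440


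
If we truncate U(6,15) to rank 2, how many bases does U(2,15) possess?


Truncating U(6,15) to rank 2 gives U(2,15).
Bases of U(2,15) are all 2-element subsets of 15 elements.
Number of bases = C(15,2) = 15! / (2! * 13!) = 105.

105


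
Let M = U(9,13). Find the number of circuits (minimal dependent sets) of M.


In U(9,13), circuits are the (10)-element subsets.
Any set of 10 elements is dependent, and removing any one element gives
an independent set of size 9, so it is a minimal dependent set.
Number of circuits = C(13,10) = 13! / (10! * 3!) = 286.

286


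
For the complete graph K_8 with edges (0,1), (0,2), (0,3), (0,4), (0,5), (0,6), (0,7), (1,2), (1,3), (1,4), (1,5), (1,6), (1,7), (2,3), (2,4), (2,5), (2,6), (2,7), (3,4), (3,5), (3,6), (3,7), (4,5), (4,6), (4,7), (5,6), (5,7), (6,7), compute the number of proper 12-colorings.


P(K_8, k) = k(k-1)(k-2)...(k-7).
P(12) = (12) * (11) * (10) * (9) * (8) * (7) * (6) * (5) = 19958400.

19958400


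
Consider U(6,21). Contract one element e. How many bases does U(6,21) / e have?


Contracting e from U(6,21) gives U(5,20).
Bases of U(5,20) = C(20,5) = 20! / (5! * 15!) = 15504.

15504


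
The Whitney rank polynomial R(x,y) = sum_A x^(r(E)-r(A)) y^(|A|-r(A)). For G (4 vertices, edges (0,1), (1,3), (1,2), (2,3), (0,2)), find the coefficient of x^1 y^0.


R(x,y) = sum over A in 2^E of x^(r(E)-r(A)) * y^(|A|-r(A)).
G has 4 vertices, 5 edges. r(E) = 3.
Enumerate all 2^5 = 32 subsets.
Count subsets with r(E)-r(A)=1 and |A|-r(A)=0: 10.

10


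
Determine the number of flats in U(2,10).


Flats of U(2,10): every subset of size < 2 is a flat, plus E itself.
Count = C(10,0) + C(10,1) + 1
     = 1 + 10 + 1
     = 12.

12


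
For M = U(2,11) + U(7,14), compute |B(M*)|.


(M1+M2)* = M1* + M2*.
M1* = U(9,11), bases: C(11,9) = 55.
M2* = U(7,14), bases: C(14,7) = 3432.
|B(M*)| = 55 * 3432 = 188760.

188760


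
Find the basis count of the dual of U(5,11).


The dual of U(r,n) is U(n-r, n) = U(6,11).
Bases of U(6,11) are all (6)-element subsets.
|B(M*)| = C(11,6) = 11! / (6! * 5!) = 462.

462


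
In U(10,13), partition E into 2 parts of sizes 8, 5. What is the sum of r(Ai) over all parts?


r(Ai) = min(|Ai|, 10) for each part.
Sum = min(8,10) + min(5,10)
    = 8 + 5
    = 13.

13


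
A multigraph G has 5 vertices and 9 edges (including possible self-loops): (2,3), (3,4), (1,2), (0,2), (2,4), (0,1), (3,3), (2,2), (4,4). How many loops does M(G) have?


In a graphic matroid, a loop is a self-loop edge (u,u) with rank 0.
Examining all 9 edges for self-loops...
Self-loops found: (3,3), (2,2), (4,4)
Number of loops = 3.

3


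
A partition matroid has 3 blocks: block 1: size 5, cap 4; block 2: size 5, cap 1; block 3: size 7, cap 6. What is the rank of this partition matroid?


Rank of a partition matroid = sum of min(|Si|, ci) for each block.
= min(5,4) + min(5,1) + min(7,6)
= 4 + 1 + 6
= 11.

11


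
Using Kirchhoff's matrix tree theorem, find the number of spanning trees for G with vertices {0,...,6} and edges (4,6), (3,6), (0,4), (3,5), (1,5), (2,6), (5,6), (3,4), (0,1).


By Kirchhoff's matrix tree theorem, the number of spanning trees equals
the determinant of any cofactor of the Laplacian matrix L.
G has 7 vertices and 9 edges.
Computing the (6 x 6) cofactor determinant gives 32.

32


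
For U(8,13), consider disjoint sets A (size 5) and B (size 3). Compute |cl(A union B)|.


|A union B| = 5 + 3 = 8 (disjoint).
In U(8,13), cl(S) = S if |S| < 8, else cl(S) = E.
Since 8 >= 8, cl(A union B) = E.
|cl(A union B)| = 13.

13


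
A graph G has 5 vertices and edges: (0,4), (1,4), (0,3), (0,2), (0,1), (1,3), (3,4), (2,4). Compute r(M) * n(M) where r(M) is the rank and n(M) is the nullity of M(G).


r(M) = |V| - c = 5 - 1 = 4.
nullity = |E| - r(M) = 8 - 4 = 4.
Product = 4 * 4 = 16.

16


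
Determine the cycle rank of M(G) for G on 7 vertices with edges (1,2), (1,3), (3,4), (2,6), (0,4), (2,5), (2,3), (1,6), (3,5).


Cycle rank (nullity) = |E| - r(M) = |E| - (|V| - c).
|E| = 9, |V| = 7, c = 1.
Nullity = 9 - (7 - 1) = 9 - 6 = 3.

3


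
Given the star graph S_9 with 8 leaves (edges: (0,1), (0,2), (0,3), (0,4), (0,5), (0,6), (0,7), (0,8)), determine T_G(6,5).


A star on 9 vertices is a tree with 8 edges.
T(x,y) = x^(8) for any tree.
T(6,5) = 6^8 = 1679616.

1679616


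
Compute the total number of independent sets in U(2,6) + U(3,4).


For a direct sum, |I(M1+M2)| = |I(M1)| * |I(M2)|.
|I(U(2,6))| = sum C(6,k) for k=0..2 = 22.
|I(U(3,4))| = sum C(4,k) for k=0..3 = 15.
Total = 22 * 15 = 330.

330


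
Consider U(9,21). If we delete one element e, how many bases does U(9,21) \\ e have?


Deleting e from U(9,21) gives U(9,20) since n > r.
Bases of U(9,20) = C(20,9) = 20! / (9! * 11!) = 167960.

167960


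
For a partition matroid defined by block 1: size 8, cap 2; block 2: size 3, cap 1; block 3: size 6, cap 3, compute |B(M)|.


A basis picks exactly ci elements from block i.
Number of bases = product of C(|Si|, ci).
= C(8,2) * C(3,1) * C(6,3)
= 28 * 3 * 20
= 1680.

1680


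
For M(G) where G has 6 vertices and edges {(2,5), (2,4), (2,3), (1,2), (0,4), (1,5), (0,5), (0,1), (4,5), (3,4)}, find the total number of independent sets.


An independent set in a graphic matroid is an acyclic edge subset.
G has 6 vertices and 10 edges.
Enumerate all 2^10 = 1024 subsets, checking for acyclicity.
Total independent sets = 454.

454


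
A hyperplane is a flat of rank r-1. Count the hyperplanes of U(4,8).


Hyperplanes of U(4,8) are flats of rank 3.
In a uniform matroid, these are exactly the (3)-element subsets.
Count = C(8,3) = 8! / (3! * 5!) = 56.

56


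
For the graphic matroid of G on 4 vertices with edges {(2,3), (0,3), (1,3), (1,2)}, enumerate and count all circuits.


A circuit in a graphic matroid = edge set of a simple cycle.
G has 4 vertices and 4 edges.
Enumerating all minimal edge subsets forming cycles...
Total circuits found: 1.

1


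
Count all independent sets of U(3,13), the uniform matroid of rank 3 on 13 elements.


Independent sets of U(3,13) are all subsets of size <= 3.
Count = (13 choose 0) + (13 choose 1) + (13 choose 2) + (13 choose 3)
     = 1 + 13 + 78 + 286
     = 378.

378


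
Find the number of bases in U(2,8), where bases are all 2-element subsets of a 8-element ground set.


Bases of U(2,8) are all 2-element subsets of the 8-element ground set.
Number of bases = C(8,2).
(8 choose 2) = 28.

28


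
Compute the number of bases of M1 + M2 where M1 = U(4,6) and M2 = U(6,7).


Bases of a direct sum M1 + M2: |B| = |B(M1)| * |B(M2)|.
|B(U(4,6))| = C(6,4) = 15.
|B(U(6,7))| = C(7,6) = 7.
Total bases = 15 * 7 = 105.

105


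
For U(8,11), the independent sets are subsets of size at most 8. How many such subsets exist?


Independent sets of U(8,11) are all subsets of size <= 8.
Count = (11 choose 0) + (11 choose 1) + (11 choose 2) + (11 choose 3) + (11 choose 4) + (11 choose 5) + (11 choose 6) + (11 choose 7) + (11 choose 8)
     = 1 + 11 + 55 + 165 + 330 + 462 + 462 + 330 + 165
     = 1981.

1981


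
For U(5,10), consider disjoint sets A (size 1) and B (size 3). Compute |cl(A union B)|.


|A union B| = 1 + 3 = 4 (disjoint).
In U(5,10), cl(S) = S if |S| < 5, else cl(S) = E.
Since 4 < 5, cl(A union B) = A union B.
|cl(A union B)| = 4.

4


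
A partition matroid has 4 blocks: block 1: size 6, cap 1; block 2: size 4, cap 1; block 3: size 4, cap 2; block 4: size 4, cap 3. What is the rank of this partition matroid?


Rank of a partition matroid = sum of min(|Si|, ci) for each block.
= min(6,1) + min(4,1) + min(4,2) + min(4,3)
= 1 + 1 + 2 + 3
= 7.

7


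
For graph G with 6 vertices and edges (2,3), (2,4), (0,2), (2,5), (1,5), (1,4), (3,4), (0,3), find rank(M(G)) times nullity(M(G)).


r(M) = |V| - c = 6 - 1 = 5.
nullity = |E| - r(M) = 8 - 5 = 3.
Product = 5 * 3 = 15.

15


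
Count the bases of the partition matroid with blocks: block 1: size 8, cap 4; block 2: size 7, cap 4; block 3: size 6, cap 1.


A basis picks exactly ci elements from block i.
Number of bases = product of C(|Si|, ci).
= C(8,4) * C(7,4) * C(6,1)
= 70 * 35 * 6
= 14700.

14700


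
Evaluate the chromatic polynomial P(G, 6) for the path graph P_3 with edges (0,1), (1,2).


P(P_3, k) = k * (k-1)^(2).
P(6) = 6 * 5^2 = 6 * 25 = 150.

150


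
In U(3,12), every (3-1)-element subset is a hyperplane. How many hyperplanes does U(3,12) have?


Hyperplanes of U(3,12) are flats of rank 2.
In a uniform matroid, these are exactly the (2)-element subsets.
Count = C(12,2) = (12 * 11) / (1 * 2) = 66.

66


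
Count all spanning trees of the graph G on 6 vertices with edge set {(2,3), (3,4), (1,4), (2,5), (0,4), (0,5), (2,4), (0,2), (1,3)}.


By Kirchhoff's matrix tree theorem, the number of spanning trees equals
the determinant of any cofactor of the Laplacian matrix L.
G has 6 vertices and 9 edges.
Computing the (5 x 5) cofactor determinant gives 55.

55


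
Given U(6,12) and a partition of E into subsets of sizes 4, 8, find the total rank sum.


r(Ai) = min(|Ai|, 6) for each part.
Sum = min(4,6) + min(8,6)
    = 4 + 6
    = 10.

10


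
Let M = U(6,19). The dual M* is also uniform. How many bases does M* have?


The dual of U(r,n) is U(n-r, n) = U(13,19).
Bases of U(13,19) are all (13)-element subsets.
|B(M*)| = (19 choose 13) = 27132.

27132


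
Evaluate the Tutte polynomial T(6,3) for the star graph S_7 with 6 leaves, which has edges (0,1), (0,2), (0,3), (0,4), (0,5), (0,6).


A star on 7 vertices is a tree with 6 edges.
T(x,y) = x^(6) for any tree.
T(6,3) = 6^6 = 46656.

46656


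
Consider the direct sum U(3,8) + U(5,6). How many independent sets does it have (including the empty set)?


For a direct sum, |I(M1+M2)| = |I(M1)| * |I(M2)|.
|I(U(3,8))| = sum C(8,k) for k=0..3 = 93.
|I(U(5,6))| = sum C(6,k) for k=0..5 = 63.
Total = 93 * 63 = 5859.

5859


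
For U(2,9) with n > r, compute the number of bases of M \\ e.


Deleting e from U(2,9) gives U(2,8) since n > r.
Bases of U(2,8) = (8 choose 2) = 28.

28


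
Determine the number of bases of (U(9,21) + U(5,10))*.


(M1+M2)* = M1* + M2*.
M1* = U(12,21), bases: C(21,12) = 293930.
M2* = U(5,10), bases: C(10,5) = 252.
|B(M*)| = 293930 * 252 = 74070360.

74070360


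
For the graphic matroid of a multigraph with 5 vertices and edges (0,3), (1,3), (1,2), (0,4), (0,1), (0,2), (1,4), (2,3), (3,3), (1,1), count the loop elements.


In a graphic matroid, a loop is a self-loop edge (u,u) with rank 0.
Examining all 10 edges for self-loops...
Self-loops found: (3,3), (1,1)
Number of loops = 2.

2


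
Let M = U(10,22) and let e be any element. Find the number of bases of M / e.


Contracting e from U(10,22) gives U(9,21).
Bases of U(9,21) = C(21,9) = 293930.

293930


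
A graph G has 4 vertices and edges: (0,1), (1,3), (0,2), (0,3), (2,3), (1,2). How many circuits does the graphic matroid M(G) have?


A circuit in a graphic matroid = edge set of a simple cycle.
G has 4 vertices and 6 edges.
Enumerating all minimal edge subsets forming cycles...
Total circuits found: 7.

7


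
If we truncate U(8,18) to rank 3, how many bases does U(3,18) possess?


Truncating U(8,18) to rank 3 gives U(3,18).
Bases of U(3,18) are all 3-element subsets of 18 elements.
Number of bases = (18 choose 3) = 816.

816


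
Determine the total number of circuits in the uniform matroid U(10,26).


In U(10,26), circuits are the (11)-element subsets.
Any set of 11 elements is dependent, and removing any one element gives
an independent set of size 10, so it is a minimal dependent set.
Number of circuits = C(26,11) = 7726160.

7726160


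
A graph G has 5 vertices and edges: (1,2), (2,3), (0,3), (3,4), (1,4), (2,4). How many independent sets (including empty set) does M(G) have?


An independent set in a graphic matroid is an acyclic edge subset.
G has 5 vertices and 6 edges.
Enumerate all 2^6 = 64 subsets, checking for acyclicity.
Total independent sets = 48.

48


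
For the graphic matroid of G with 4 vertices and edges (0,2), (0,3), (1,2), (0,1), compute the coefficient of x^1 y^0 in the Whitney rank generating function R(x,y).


R(x,y) = sum over A in 2^E of x^(r(E)-r(A)) * y^(|A|-r(A)).
G has 4 vertices, 4 edges. r(E) = 3.
Enumerate all 2^4 = 16 subsets.
Count subsets with r(E)-r(A)=1 and |A|-r(A)=0: 6.

6


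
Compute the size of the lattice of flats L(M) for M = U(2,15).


Flats of U(2,15): every subset of size < 2 is a flat, plus E itself.
Count = (15 choose 0) + (15 choose 1) + 1
     = 1 + 15 + 1
     = 17.

17


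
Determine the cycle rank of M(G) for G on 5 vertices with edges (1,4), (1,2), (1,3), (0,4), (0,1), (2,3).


Cycle rank (nullity) = |E| - r(M) = |E| - (|V| - c).
|E| = 6, |V| = 5, c = 1.
Nullity = 6 - (5 - 1) = 6 - 4 = 2.

2


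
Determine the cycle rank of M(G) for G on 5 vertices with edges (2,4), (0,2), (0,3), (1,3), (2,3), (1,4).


Cycle rank (nullity) = |E| - r(M) = |E| - (|V| - c).
|E| = 6, |V| = 5, c = 1.
Nullity = 6 - (5 - 1) = 6 - 4 = 2.

2


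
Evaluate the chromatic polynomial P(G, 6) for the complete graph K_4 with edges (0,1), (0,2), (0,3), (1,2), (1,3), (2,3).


P(K_4, k) = k(k-1)(k-2)...(k-3).
P(6) = (6) * (5) * (4) * (3) = 360.

360


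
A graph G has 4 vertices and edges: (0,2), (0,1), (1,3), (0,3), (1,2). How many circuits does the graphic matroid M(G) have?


A circuit in a graphic matroid = edge set of a simple cycle.
G has 4 vertices and 5 edges.
Enumerating all minimal edge subsets forming cycles...
Total circuits found: 3.

3


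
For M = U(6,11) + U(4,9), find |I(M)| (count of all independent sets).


For a direct sum, |I(M1+M2)| = |I(M1)| * |I(M2)|.
|I(U(6,11))| = sum C(11,k) for k=0..6 = 1486.
|I(U(4,9))| = sum C(9,k) for k=0..4 = 256.
Total = 1486 * 256 = 380416.

380416


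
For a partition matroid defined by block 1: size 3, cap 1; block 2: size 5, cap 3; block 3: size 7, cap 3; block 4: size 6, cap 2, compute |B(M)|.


A basis picks exactly ci elements from block i.
Number of bases = product of C(|Si|, ci).
= C(3,1) * C(5,3) * C(7,3) * C(6,2)
= 3 * 10 * 35 * 15
= 15750.

15750


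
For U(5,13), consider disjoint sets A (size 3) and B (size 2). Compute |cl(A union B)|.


|A union B| = 3 + 2 = 5 (disjoint).
In U(5,13), cl(S) = S if |S| < 5, else cl(S) = E.
Since 5 >= 5, cl(A union B) = E.
|cl(A union B)| = 13.

13


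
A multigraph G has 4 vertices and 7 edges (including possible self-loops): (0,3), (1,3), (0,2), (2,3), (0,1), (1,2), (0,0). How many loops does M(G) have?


In a graphic matroid, a loop is a self-loop edge (u,u) with rank 0.
Examining all 7 edges for self-loops...
Self-loops found: (0,0)
Number of loops = 1.

1


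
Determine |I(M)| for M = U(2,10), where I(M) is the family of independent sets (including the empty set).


Independent sets of U(2,10) are all subsets of size <= 2.
Count = C(10,0) + C(10,1) + C(10,2)
     = 1 + 10 + 45
     = 56.

56


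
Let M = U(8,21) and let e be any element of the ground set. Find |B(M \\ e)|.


Deleting e from U(8,21) gives U(8,20) since n > r.
Bases of U(8,20) = (20 choose 8) = 125970.

125970


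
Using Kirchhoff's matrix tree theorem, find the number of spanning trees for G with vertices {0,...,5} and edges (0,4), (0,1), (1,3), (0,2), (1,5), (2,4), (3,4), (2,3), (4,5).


By Kirchhoff's matrix tree theorem, the number of spanning trees equals
the determinant of any cofactor of the Laplacian matrix L.
G has 6 vertices and 9 edges.
Computing the (5 x 5) cofactor determinant gives 69.

69


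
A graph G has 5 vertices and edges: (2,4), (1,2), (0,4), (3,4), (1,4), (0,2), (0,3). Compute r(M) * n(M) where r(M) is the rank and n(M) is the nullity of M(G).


r(M) = |V| - c = 5 - 1 = 4.
nullity = |E| - r(M) = 7 - 4 = 3.
Product = 4 * 3 = 12.

12


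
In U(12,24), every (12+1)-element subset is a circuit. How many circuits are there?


In U(12,24), circuits are the (13)-element subsets.
Any set of 13 elements is dependent, and removing any one element gives
an independent set of size 12, so it is a minimal dependent set.
Number of circuits = C(24,13) = 24! / (13! * 11!) = 2496144.

2496144


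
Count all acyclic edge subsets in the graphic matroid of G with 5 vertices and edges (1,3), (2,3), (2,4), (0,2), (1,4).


An independent set in a graphic matroid is an acyclic edge subset.
G has 5 vertices and 5 edges.
Enumerate all 2^5 = 32 subsets, checking for acyclicity.
Total independent sets = 30.

30


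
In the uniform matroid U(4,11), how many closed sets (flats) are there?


Flats of U(4,11): every subset of size < 4 is a flat, plus E itself.
Count = C(11,0) + C(11,1) + C(11,2) + C(11,3) + 1
     = 1 + 11 + 55 + 165 + 1
     = 233.

233


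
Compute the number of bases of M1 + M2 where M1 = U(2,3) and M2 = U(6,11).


Bases of a direct sum M1 + M2: |B| = |B(M1)| * |B(M2)|.
|B(U(2,3))| = C(3,2) = 3.
|B(U(6,11))| = C(11,6) = 462.
Total bases = 3 * 462 = 1386.

1386


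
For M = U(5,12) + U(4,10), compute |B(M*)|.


(M1+M2)* = M1* + M2*.
M1* = U(7,12), bases: C(12,7) = 792.
M2* = U(6,10), bases: C(10,6) = 210.
|B(M*)| = 792 * 210 = 166320.

166320


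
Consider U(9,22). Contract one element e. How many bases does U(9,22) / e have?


Contracting e from U(9,22) gives U(8,21).
Bases of U(8,21) = C(21,8) = 203490.

203490


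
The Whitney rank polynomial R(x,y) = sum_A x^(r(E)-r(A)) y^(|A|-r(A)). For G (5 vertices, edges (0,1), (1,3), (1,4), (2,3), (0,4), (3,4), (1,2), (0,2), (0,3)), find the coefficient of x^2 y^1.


R(x,y) = sum over A in 2^E of x^(r(E)-r(A)) * y^(|A|-r(A)).
G has 5 vertices, 9 edges. r(E) = 4.
Enumerate all 2^9 = 512 subsets.
Count subsets with r(E)-r(A)=2 and |A|-r(A)=1: 7.

7


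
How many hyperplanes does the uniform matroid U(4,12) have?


Hyperplanes of U(4,12) are flats of rank 3.
In a uniform matroid, these are exactly the (3)-element subsets.
Count = C(12,3) = 12! / (3! * 9!) = 220.

220


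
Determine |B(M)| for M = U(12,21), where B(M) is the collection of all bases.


Bases of U(12,21) are all 12-element subsets of the 21-element ground set.
Number of bases = C(21,12).
C(21,12) = 21! / (12! * 9!) = 293930.

293930


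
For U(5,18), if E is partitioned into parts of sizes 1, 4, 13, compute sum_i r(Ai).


r(Ai) = min(|Ai|, 5) for each part.
Sum = min(1,5) + min(4,5) + min(13,5)
    = 1 + 4 + 5
    = 10.

10


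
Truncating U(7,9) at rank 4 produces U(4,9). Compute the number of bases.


Truncating U(7,9) to rank 4 gives U(4,9).
Bases of U(4,9) are all 4-element subsets of 9 elements.
Number of bases = C(9,4) = (9 * 8 * 7 * 6) / (1 * 2 * 3 * 4) = 126.

126


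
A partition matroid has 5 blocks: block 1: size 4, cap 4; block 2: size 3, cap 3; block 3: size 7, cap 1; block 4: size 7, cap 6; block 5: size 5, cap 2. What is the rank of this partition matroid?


Rank of a partition matroid = sum of min(|Si|, ci) for each block.
= min(4,4) + min(3,3) + min(7,1) + min(7,6) + min(5,2)
= 4 + 3 + 1 + 6 + 2
= 16.

16


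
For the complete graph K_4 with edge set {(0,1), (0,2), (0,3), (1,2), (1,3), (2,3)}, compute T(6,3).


T(K_4; x,y) = x^3 + 3x^2 + 4xy + 2x + y^3 + 3y^2 + 2y.
Substituting x=6, y=3:
= 216 + 108 + 72 + 12 + 27 + 27 + 6
= 468.

468


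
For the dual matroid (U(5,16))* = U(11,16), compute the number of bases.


The dual of U(r,n) is U(n-r, n) = U(11,16).
Bases of U(11,16) are all (11)-element subsets.
|B(M*)| = (16 choose 11) = 4368.

4368


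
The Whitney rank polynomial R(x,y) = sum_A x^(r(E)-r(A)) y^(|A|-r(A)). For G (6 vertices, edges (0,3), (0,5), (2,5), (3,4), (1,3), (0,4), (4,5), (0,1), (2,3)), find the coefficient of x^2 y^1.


R(x,y) = sum over A in 2^E of x^(r(E)-r(A)) * y^(|A|-r(A)).
G has 6 vertices, 9 edges. r(E) = 5.
Enumerate all 2^9 = 512 subsets.
Count subsets with r(E)-r(A)=2 and |A|-r(A)=1: 22.

22


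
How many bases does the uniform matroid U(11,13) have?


Bases of U(11,13) are all 11-element subsets of the 13-element ground set.
Number of bases = C(13,11).
C(13,11) = 78.

78


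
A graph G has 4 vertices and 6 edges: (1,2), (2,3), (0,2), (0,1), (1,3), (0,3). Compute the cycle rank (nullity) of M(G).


Cycle rank (nullity) = |E| - r(M) = |E| - (|V| - c).
|E| = 6, |V| = 4, c = 1.
Nullity = 6 - (4 - 1) = 6 - 3 = 3.

3


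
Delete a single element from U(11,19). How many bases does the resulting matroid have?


Deleting e from U(11,19) gives U(11,18) since n > r.
Bases of U(11,18) = (18 choose 11) = 31824.

31824


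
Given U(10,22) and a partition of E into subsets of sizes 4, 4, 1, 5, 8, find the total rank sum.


r(Ai) = min(|Ai|, 10) for each part.
Sum = min(4,10) + min(4,10) + min(1,10) + min(5,10) + min(8,10)
    = 4 + 4 + 1 + 5 + 8
    = 22.

22


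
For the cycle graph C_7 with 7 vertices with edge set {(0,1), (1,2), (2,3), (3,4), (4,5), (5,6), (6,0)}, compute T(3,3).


T(C_7; x,y) = x + x^2 + ... + x^(6) + y.
T(3,3) = 3^1 + 3^2 + 3^3 + 3^4 + 3^5 + 3^6 + 3
= 3 + 9 + 27 + 81 + 243 + 729 + 3
= 1095.

1095


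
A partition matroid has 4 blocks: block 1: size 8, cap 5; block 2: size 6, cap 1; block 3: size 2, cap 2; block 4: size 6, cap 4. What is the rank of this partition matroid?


Rank of a partition matroid = sum of min(|Si|, ci) for each block.
= min(8,5) + min(6,1) + min(2,2) + min(6,4)
= 5 + 1 + 2 + 4
= 12.

12


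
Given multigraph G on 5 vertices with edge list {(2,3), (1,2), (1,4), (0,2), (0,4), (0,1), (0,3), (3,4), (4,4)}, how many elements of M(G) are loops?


In a graphic matroid, a loop is a self-loop edge (u,u) with rank 0.
Examining all 9 edges for self-loops...
Self-loops found: (4,4)
Number of loops = 1.

1


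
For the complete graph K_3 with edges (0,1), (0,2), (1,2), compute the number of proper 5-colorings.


P(K_3, k) = k(k-1)(k-2)...(k-2).
P(5) = (5) * (4) * (3) = 60.

60


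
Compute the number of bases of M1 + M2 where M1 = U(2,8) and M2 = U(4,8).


Bases of a direct sum M1 + M2: |B| = |B(M1)| * |B(M2)|.
|B(U(2,8))| = C(8,2) = 28.
|B(U(4,8))| = C(8,4) = 70.
Total bases = 28 * 70 = 1960.

1960


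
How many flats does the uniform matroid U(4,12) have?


Flats of U(4,12): every subset of size < 4 is a flat, plus E itself.
Count = C(12,0) + C(12,1) + C(12,2) + C(12,3) + 1
     = 1 + 12 + 66 + 220 + 1
     = 300.

300


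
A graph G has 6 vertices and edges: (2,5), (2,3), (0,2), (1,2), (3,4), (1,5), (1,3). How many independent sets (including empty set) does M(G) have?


An independent set in a graphic matroid is an acyclic edge subset.
G has 6 vertices and 7 edges.
Enumerate all 2^7 = 128 subsets, checking for acyclicity.
Total independent sets = 96.

96


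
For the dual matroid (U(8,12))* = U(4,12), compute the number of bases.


The dual of U(r,n) is U(n-r, n) = U(4,12).
Bases of U(4,12) are all (4)-element subsets.
|B(M*)| = (12 choose 4) = 495.

495


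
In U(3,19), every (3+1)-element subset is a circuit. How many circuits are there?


In U(3,19), circuits are the (4)-element subsets.
Any set of 4 elements is dependent, and removing any one element gives
an independent set of size 3, so it is a minimal dependent set.
Number of circuits = (19 choose 4) = 3876.

3876


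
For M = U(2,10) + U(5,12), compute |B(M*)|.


(M1+M2)* = M1* + M2*.
M1* = U(8,10), bases: C(10,8) = 45.
M2* = U(7,12), bases: C(12,7) = 792.
|B(M*)| = 45 * 792 = 35640.

35640


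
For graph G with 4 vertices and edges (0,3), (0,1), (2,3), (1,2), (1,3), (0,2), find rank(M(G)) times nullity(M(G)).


r(M) = |V| - c = 4 - 1 = 3.
nullity = |E| - r(M) = 6 - 3 = 3.
Product = 3 * 3 = 9.

9


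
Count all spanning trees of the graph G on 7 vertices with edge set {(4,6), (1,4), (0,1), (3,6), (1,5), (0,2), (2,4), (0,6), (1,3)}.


By Kirchhoff's matrix tree theorem, the number of spanning trees equals
the determinant of any cofactor of the Laplacian matrix L.
G has 7 vertices and 9 edges.
Computing the (6 x 6) cofactor determinant gives 36.

36


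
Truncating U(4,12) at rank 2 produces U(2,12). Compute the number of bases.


Truncating U(4,12) to rank 2 gives U(2,12).
Bases of U(2,12) are all 2-element subsets of 12 elements.
Number of bases = C(12,2) = (12 * 11) / (1 * 2) = 66.

66


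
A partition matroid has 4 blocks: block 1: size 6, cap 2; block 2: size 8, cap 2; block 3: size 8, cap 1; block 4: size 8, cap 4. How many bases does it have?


A basis picks exactly ci elements from block i.
Number of bases = product of C(|Si|, ci).
= C(6,2) * C(8,2) * C(8,1) * C(8,4)
= 15 * 28 * 8 * 70
= 235200.

235200


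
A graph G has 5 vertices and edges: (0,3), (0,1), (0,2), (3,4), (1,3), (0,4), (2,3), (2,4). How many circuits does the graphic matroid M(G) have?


A circuit in a graphic matroid = edge set of a simple cycle.
G has 5 vertices and 8 edges.
Enumerating all minimal edge subsets forming cycles...
Total circuits found: 12.

12


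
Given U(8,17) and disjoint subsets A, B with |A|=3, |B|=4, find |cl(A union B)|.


|A union B| = 3 + 4 = 7 (disjoint).
In U(8,17), cl(S) = S if |S| < 8, else cl(S) = E.
Since 7 < 8, cl(A union B) = A union B.
|cl(A union B)| = 7.

7


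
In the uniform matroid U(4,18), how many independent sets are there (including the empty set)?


Independent sets of U(4,18) are all subsets of size <= 4.
Count = C(18,0) + C(18,1) + C(18,2) + C(18,3) + C(18,4)
     = 1 + 18 + 153 + 816 + 3060
     = 4048.

4048


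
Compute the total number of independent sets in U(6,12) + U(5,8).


For a direct sum, |I(M1+M2)| = |I(M1)| * |I(M2)|.
|I(U(6,12))| = sum C(12,k) for k=0..6 = 2510.
|I(U(5,8))| = sum C(8,k) for k=0..5 = 219.
Total = 2510 * 219 = 549690.

549690


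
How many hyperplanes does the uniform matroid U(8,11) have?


Hyperplanes of U(8,11) are flats of rank 7.
In a uniform matroid, these are exactly the (7)-element subsets.
Count = (11 choose 7) = 330.

330


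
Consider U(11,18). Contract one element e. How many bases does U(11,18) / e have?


Contracting e from U(11,18) gives U(10,17).
Bases of U(10,17) = C(17,10) = 17! / (10! * 7!) = 19448.

19448


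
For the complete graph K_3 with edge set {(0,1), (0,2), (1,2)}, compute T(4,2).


T(K_3; x,y) = x^2 + x + y.
T(4,2) = 16 + 4 + 2 = 22.

22


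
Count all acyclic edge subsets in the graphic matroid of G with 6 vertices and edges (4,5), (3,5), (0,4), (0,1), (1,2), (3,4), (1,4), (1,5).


An independent set in a graphic matroid is an acyclic edge subset.
G has 6 vertices and 8 edges.
Enumerate all 2^8 = 256 subsets, checking for acyclicity.
Total independent sets = 164.

164


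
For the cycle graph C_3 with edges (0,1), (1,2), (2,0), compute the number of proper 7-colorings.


P(C_3, k) = (k-1)^3 + (-1)^3*(k-1).
P(7) = (6)^3 - 6
= 216 - 6 = 210.

210


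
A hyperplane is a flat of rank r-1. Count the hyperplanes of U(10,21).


Hyperplanes of U(10,21) are flats of rank 9.
In a uniform matroid, these are exactly the (9)-element subsets.
Count = (21 choose 9) = 293930.

293930


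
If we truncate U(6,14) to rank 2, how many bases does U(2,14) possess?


Truncating U(6,14) to rank 2 gives U(2,14).
Bases of U(2,14) are all 2-element subsets of 14 elements.
Number of bases = C(14,2) = (14 * 13) / (1 * 2) = 91.

91


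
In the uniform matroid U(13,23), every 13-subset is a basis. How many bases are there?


Bases of U(13,23) are all 13-element subsets of the 23-element ground set.
Number of bases = C(23,13).
C(23,13) = 1144066.

1144066


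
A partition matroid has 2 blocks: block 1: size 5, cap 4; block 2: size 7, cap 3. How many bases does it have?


A basis picks exactly ci elements from block i.
Number of bases = product of C(|Si|, ci).
= C(5,4) * C(7,3)
= 5 * 35
= 175.

175


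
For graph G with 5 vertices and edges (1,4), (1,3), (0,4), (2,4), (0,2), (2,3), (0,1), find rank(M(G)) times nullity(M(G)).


r(M) = |V| - c = 5 - 1 = 4.
nullity = |E| - r(M) = 7 - 4 = 3.
Product = 4 * 3 = 12.

12


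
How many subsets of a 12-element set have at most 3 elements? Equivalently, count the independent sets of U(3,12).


Independent sets of U(3,12) are all subsets of size <= 3.
Count = C(12,0) + C(12,1) + C(12,2) + C(12,3)
     = 1 + 12 + 66 + 220
     = 299.

299


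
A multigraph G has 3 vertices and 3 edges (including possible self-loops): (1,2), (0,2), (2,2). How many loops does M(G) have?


In a graphic matroid, a loop is a self-loop edge (u,u) with rank 0.
Examining all 3 edges for self-loops...
Self-loops found: (2,2)
Number of loops = 1.

1


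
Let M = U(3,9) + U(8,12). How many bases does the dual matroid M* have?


(M1+M2)* = M1* + M2*.
M1* = U(6,9), bases: C(9,6) = 84.
M2* = U(4,12), bases: C(12,4) = 495.
|B(M*)| = 84 * 495 = 41580.

41580


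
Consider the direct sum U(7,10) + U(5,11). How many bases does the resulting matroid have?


Bases of a direct sum M1 + M2: |B| = |B(M1)| * |B(M2)|.
|B(U(7,10))| = C(10,7) = 120.
|B(U(5,11))| = C(11,5) = 462.
Total bases = 120 * 462 = 55440.

55440


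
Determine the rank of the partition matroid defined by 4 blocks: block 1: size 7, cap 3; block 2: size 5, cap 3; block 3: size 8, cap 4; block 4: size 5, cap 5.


Rank of a partition matroid = sum of min(|Si|, ci) for each block.
= min(7,3) + min(5,3) + min(8,4) + min(5,5)
= 3 + 3 + 4 + 5
= 15.

15


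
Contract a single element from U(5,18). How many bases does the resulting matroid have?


Contracting e from U(5,18) gives U(4,17).
Bases of U(4,17) = (17 choose 4) = 2380.

2380


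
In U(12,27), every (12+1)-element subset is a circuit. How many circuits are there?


In U(12,27), circuits are the (13)-element subsets.
Any set of 13 elements is dependent, and removing any one element gives
an independent set of size 12, so it is a minimal dependent set.
Number of circuits = C(27,13) = 27! / (13! * 14!) = 20058300.

20058300


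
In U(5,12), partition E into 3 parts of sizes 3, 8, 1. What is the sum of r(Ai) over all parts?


r(Ai) = min(|Ai|, 5) for each part.
Sum = min(3,5) + min(8,5) + min(1,5)
    = 3 + 5 + 1
    = 9.

9


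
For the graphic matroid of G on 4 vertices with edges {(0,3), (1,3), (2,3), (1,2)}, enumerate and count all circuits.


A circuit in a graphic matroid = edge set of a simple cycle.
G has 4 vertices and 4 edges.
Enumerating all minimal edge subsets forming cycles...
Total circuits found: 1.

1


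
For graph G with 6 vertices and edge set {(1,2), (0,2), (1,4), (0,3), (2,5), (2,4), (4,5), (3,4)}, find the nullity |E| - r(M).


Cycle rank (nullity) = |E| - r(M) = |E| - (|V| - c).
|E| = 8, |V| = 6, c = 1.
Nullity = 8 - (6 - 1) = 8 - 5 = 3.

3


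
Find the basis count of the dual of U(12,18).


The dual of U(r,n) is U(n-r, n) = U(6,18).
Bases of U(6,18) are all (6)-element subsets.
|B(M*)| = (18 choose 6) = 18564.

18564


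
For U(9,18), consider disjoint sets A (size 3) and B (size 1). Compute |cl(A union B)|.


|A union B| = 3 + 1 = 4 (disjoint).
In U(9,18), cl(S) = S if |S| < 9, else cl(S) = E.
Since 4 < 9, cl(A union B) = A union B.
|cl(A union B)| = 4.

4


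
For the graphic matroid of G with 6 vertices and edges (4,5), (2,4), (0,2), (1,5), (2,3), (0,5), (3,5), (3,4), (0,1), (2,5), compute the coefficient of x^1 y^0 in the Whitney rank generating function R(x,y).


R(x,y) = sum over A in 2^E of x^(r(E)-r(A)) * y^(|A|-r(A)).
G has 6 vertices, 10 edges. r(E) = 5.
Enumerate all 2^10 = 1024 subsets.
Count subsets with r(E)-r(A)=1 and |A|-r(A)=0: 162.

162


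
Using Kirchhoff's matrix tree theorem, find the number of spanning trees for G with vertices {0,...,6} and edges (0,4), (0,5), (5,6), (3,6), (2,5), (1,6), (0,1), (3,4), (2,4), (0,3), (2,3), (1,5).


By Kirchhoff's matrix tree theorem, the number of spanning trees equals
the determinant of any cofactor of the Laplacian matrix L.
G has 7 vertices and 12 edges.
Computing the (6 x 6) cofactor determinant gives 377.

377


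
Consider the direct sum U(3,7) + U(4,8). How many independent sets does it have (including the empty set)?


For a direct sum, |I(M1+M2)| = |I(M1)| * |I(M2)|.
|I(U(3,7))| = sum C(7,k) for k=0..3 = 64.
|I(U(4,8))| = sum C(8,k) for k=0..4 = 163.
Total = 64 * 163 = 10432.

10432


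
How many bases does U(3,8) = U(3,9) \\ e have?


Deleting e from U(3,9) gives U(3,8) since n > r.
Bases of U(3,8) = (8 choose 3) = 56.

56


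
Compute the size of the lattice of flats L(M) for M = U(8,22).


Flats of U(8,22): every subset of size < 8 is a flat, plus E itself.
Count = (22 choose 0) + (22 choose 1) + (22 choose 2) + (22 choose 3) + (22 choose 4) + (22 choose 5) + (22 choose 6) + (22 choose 7) + 1
     = 1 + 22 + 231 + 1540 + 7315 + 26334 + 74613 + 170544 + 1
     = 280601.

280601


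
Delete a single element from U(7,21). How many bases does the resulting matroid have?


Deleting e from U(7,21) gives U(7,20) since n > r.
Bases of U(7,20) = C(20,7) = 20! / (7! * 13!) = 77520.

77520


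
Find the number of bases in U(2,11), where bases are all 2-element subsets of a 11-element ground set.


Bases of U(2,11) are all 2-element subsets of the 11-element ground set.
Number of bases = C(11,2).
C(11,2) = 11! / (2! * 9!) = 55.

55


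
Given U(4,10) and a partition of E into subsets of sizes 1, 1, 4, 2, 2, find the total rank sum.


r(Ai) = min(|Ai|, 4) for each part.
Sum = min(1,4) + min(1,4) + min(4,4) + min(2,4) + min(2,4)
    = 1 + 1 + 4 + 2 + 2
    = 10.

10


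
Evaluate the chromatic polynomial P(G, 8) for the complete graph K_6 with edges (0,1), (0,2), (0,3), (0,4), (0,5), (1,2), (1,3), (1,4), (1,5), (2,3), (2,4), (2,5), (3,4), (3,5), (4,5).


P(K_6, k) = k(k-1)(k-2)...(k-5).
P(8) = (8) * (7) * (6) * (5) * (4) * (3) = 20160.

20160


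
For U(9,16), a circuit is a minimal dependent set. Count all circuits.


In U(9,16), circuits are the (10)-element subsets.
Any set of 10 elements is dependent, and removing any one element gives
an independent set of size 9, so it is a minimal dependent set.
Number of circuits = C(16,10) = 16! / (10! * 6!) = 8008.

8008


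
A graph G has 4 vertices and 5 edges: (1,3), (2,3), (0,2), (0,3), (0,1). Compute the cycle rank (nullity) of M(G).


Cycle rank (nullity) = |E| - r(M) = |E| - (|V| - c).
|E| = 5, |V| = 4, c = 1.
Nullity = 5 - (4 - 1) = 5 - 3 = 2.

2


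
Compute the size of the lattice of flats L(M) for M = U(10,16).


Flats of U(10,16): every subset of size < 10 is a flat, plus E itself.
Count = C(16,0) + C(16,1) + C(16,2) + C(16,3) + C(16,4) + C(16,5) + C(16,6) + C(16,7) + C(16,8) + C(16,9) + 1
     = 1 + 16 + 120 + 560 + 1820 + 4368 + 8008 + 11440 + 12870 + 11440 + 1
     = 50644.

50644


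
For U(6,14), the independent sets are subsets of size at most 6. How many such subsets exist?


Independent sets of U(6,14) are all subsets of size <= 6.
Count = (14 choose 0) + (14 choose 1) + (14 choose 2) + (14 choose 3) + (14 choose 4) + (14 choose 5) + (14 choose 6)
     = 1 + 14 + 91 + 364 + 1001 + 2002 + 3003
     = 6476.

6476


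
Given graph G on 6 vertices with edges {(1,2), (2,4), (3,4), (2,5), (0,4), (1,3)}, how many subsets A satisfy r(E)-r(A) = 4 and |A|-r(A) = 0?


R(x,y) = sum over A in 2^E of x^(r(E)-r(A)) * y^(|A|-r(A)).
G has 6 vertices, 6 edges. r(E) = 5.
Enumerate all 2^6 = 64 subsets.
Count subsets with r(E)-r(A)=4 and |A|-r(A)=0: 6.

6


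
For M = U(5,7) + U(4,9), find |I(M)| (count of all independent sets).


For a direct sum, |I(M1+M2)| = |I(M1)| * |I(M2)|.
|I(U(5,7))| = sum C(7,k) for k=0..5 = 120.
|I(U(4,9))| = sum C(9,k) for k=0..4 = 256.
Total = 120 * 256 = 30720.

30720


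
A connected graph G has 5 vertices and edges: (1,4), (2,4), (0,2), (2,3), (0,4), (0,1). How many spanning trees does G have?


By Kirchhoff's matrix tree theorem, the number of spanning trees equals
the determinant of any cofactor of the Laplacian matrix L.
G has 5 vertices and 6 edges.
Computing the (4 x 4) cofactor determinant gives 8.

8


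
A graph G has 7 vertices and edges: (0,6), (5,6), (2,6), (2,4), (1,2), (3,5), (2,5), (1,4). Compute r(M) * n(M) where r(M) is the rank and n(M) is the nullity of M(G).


r(M) = |V| - c = 7 - 1 = 6.
nullity = |E| - r(M) = 8 - 6 = 2.
Product = 6 * 2 = 12.

12


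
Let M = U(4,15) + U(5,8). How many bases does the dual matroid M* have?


(M1+M2)* = M1* + M2*.
M1* = U(11,15), bases: C(15,11) = 1365.
M2* = U(3,8), bases: C(8,3) = 56.
|B(M*)| = 1365 * 56 = 76440.

76440


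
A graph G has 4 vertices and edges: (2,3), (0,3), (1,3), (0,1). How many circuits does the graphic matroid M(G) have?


A circuit in a graphic matroid = edge set of a simple cycle.
G has 4 vertices and 4 edges.
Enumerating all minimal edge subsets forming cycles...
Total circuits found: 1.

1


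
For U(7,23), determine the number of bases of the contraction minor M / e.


Contracting e from U(7,23) gives U(6,22).
Bases of U(6,22) = C(22,6) = 22! / (6! * 16!) = 74613.

74613


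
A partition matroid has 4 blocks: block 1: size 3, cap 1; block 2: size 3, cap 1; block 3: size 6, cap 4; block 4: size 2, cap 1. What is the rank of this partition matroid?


Rank of a partition matroid = sum of min(|Si|, ci) for each block.
= min(3,1) + min(3,1) + min(6,4) + min(2,1)
= 1 + 1 + 4 + 1
= 7.

7


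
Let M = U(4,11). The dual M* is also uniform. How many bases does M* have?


The dual of U(r,n) is U(n-r, n) = U(7,11).
Bases of U(7,11) are all (7)-element subsets.
|B(M*)| = C(11,7) = 11! / (7! * 4!) = 330.

330


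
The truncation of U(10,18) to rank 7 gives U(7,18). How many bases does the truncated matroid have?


Truncating U(10,18) to rank 7 gives U(7,18).
Bases of U(7,18) are all 7-element subsets of 18 elements.
Number of bases = C(18,7) = 18! / (7! * 11!) = 31824.

31824


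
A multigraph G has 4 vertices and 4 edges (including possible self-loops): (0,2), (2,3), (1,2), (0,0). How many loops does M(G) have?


In a graphic matroid, a loop is a self-loop edge (u,u) with rank 0.
Examining all 4 edges for self-loops...
Self-loops found: (0,0)
Number of loops = 1.

1
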